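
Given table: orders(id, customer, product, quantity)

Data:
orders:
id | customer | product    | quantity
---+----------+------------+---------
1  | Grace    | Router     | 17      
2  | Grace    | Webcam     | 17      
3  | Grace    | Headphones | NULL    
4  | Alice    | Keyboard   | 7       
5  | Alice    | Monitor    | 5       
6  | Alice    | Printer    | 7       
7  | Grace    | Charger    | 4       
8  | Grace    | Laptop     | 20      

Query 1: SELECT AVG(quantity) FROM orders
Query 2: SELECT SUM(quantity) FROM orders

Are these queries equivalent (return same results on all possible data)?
No, not equivalent

Query 1 returns: [(11.0,)]
Query 2 returns: [(77,)]

Reason: AVG vs SUM give different aggregate values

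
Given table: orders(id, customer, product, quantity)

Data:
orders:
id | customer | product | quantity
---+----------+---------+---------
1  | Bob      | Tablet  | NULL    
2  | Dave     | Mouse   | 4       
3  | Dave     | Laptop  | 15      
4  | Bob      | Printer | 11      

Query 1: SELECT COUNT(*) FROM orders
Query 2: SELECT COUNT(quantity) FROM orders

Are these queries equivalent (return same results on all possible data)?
No, not equivalent

Query 1 returns: [(4,)]
Query 2 returns: [(3,)]

Reason: COUNT(*) includes NULLs, COUNT(column) excludes them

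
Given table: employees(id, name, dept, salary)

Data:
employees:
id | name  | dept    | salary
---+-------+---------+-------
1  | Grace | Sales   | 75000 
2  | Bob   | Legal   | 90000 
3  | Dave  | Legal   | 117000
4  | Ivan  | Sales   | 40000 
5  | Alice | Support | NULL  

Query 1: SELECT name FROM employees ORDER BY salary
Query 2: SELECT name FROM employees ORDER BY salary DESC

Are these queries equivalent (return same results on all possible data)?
No, not equivalent

Query 1 returns: [('Alice',), ('Ivan',), ('Grace',), ('Bob',), ('Dave',)]
Query 2 returns: [('Dave',), ('Bob',), ('Grace',), ('Ivan',), ('Alice',)]

Reason: ASC vs DESC gives opposite ordering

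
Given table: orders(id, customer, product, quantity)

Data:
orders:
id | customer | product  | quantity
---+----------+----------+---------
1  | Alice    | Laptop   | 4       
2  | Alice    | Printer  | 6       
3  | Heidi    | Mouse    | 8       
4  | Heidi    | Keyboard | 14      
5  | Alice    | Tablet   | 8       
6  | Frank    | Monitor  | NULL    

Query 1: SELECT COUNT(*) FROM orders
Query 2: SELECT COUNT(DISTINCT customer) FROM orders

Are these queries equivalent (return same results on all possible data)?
No, not equivalent

Query 1 returns: [(6,)]
Query 2 returns: [(3,)]

Reason: COUNT(*) counts rows, COUNT(DISTINCT customer) counts unique customers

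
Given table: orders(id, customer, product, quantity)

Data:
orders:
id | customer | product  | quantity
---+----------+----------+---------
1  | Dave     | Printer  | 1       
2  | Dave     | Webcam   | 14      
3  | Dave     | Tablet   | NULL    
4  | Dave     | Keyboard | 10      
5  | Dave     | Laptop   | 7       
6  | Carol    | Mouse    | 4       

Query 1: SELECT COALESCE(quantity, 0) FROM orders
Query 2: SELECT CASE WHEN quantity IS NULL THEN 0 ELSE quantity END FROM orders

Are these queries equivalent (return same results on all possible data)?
Yes, equivalent

Both queries return: [(0,), (1,), (4,), (7,), (10,), (14,)]

Reason: COALESCE vs CASE for NULL handling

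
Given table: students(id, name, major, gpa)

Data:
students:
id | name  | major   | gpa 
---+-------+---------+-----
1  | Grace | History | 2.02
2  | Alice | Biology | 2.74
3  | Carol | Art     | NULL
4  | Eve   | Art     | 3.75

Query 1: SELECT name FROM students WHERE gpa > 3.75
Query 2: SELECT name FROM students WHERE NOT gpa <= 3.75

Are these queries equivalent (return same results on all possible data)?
Yes, equivalent

Both queries return: []

Reason: Both filter gpa > 3.75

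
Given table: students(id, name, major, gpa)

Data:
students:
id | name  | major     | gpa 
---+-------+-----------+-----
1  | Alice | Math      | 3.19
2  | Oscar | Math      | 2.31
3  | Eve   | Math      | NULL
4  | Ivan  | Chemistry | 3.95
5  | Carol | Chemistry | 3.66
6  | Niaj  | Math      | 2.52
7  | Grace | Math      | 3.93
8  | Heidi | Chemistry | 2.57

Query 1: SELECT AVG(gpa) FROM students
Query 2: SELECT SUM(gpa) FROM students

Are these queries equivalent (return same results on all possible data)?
No, not equivalent

Query 1 returns: [(3.1614285714285715,)]
Query 2 returns: [(22.13,)]

Reason: AVG vs SUM give different aggregate values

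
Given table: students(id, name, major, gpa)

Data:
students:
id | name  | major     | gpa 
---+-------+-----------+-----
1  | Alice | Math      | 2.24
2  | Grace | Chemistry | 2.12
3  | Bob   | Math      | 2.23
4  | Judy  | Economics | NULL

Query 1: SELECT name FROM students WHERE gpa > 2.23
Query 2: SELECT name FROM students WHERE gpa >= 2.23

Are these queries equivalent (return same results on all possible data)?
No, not equivalent

Query 1 returns: [('Alice',)]
Query 2 returns: [('Alice',), ('Bob',)]

Reason: > vs >= gives different results when gpa = 2.23 exists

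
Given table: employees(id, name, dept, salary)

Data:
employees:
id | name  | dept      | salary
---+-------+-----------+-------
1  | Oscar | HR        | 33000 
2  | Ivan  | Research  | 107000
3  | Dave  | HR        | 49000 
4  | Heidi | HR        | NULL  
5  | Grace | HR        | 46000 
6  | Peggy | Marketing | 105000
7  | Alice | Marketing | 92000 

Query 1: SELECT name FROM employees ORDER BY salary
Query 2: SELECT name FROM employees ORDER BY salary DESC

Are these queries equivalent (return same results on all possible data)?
No, not equivalent

Query 1 returns: [('Heidi',), ('Oscar',), ('Grace',), ('Dave',), ('Alice',), ('Peggy',), ('Ivan',)]
Query 2 returns: [('Ivan',), ('Peggy',), ('Alice',), ('Dave',), ('Grace',), ('Oscar',), ('Heidi',)]

Reason: ASC vs DESC gives opposite ordering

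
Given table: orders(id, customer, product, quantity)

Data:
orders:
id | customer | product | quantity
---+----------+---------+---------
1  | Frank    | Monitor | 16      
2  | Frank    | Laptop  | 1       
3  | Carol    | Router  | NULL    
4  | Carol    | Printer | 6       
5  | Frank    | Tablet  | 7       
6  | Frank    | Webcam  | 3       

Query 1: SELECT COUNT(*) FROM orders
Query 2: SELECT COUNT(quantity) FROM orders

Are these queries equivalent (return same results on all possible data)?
No, not equivalent

Query 1 returns: [(6,)]
Query 2 returns: [(5,)]

Reason: COUNT(*) includes NULLs, COUNT(column) excludes them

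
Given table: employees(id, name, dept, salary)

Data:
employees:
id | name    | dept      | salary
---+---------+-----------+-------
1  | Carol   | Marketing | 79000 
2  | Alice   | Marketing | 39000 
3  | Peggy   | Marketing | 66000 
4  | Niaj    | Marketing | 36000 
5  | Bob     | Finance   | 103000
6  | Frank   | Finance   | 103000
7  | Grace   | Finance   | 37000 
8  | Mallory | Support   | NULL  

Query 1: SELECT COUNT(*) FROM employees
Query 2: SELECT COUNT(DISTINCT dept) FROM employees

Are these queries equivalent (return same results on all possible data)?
No, not equivalent

Query 1 returns: [(8,)]
Query 2 returns: [(3,)]

Reason: COUNT(*) counts rows, COUNT(DISTINCT dept) counts unique depts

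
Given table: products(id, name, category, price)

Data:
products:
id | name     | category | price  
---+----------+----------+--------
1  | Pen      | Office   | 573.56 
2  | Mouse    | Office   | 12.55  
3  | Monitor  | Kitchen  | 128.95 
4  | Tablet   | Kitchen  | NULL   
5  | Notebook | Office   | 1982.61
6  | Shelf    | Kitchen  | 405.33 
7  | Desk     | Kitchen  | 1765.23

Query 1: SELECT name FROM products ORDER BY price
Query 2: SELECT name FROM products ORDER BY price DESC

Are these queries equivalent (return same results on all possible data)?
No, not equivalent

Query 1 returns: [('Tablet',), ('Mouse',), ('Monitor',), ('Shelf',), ('Pen',), ('Desk',), ('Notebook',)]
Query 2 returns: [('Notebook',), ('Desk',), ('Pen',), ('Shelf',), ('Monitor',), ('Mouse',), ('Tablet',)]

Reason: ASC vs DESC gives opposite ordering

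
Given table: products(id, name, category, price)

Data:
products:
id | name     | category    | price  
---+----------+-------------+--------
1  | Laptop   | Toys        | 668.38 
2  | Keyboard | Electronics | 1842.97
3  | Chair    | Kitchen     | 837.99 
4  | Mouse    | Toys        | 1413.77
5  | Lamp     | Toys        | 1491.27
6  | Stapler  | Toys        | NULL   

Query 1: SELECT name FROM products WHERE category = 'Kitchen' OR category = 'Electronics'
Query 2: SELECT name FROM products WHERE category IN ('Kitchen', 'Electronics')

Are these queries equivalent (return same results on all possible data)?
Yes, equivalent

Both queries return: [('Chair',), ('Keyboard',)]

Reason: OR vs IN are equivalent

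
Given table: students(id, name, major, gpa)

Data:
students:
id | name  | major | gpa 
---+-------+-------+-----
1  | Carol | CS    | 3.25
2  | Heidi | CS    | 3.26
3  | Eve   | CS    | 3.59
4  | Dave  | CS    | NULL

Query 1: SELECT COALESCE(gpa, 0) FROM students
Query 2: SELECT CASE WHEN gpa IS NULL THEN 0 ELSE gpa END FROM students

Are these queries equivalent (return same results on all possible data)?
Yes, equivalent

Both queries return: [(0,), (3.25,), (3.26,), (3.59,)]

Reason: COALESCE vs CASE for NULL handling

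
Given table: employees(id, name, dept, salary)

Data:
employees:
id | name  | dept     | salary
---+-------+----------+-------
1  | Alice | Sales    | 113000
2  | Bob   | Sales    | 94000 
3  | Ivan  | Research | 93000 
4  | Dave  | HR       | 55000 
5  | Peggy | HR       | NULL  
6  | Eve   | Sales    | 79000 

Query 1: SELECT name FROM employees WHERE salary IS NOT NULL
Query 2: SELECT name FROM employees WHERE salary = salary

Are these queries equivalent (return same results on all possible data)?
Yes, equivalent

Both queries return: [('Alice',), ('Bob',), ('Dave',), ('Eve',), ('Ivan',)]

Reason: IS NOT NULL vs self-equality (both exclude NULLs)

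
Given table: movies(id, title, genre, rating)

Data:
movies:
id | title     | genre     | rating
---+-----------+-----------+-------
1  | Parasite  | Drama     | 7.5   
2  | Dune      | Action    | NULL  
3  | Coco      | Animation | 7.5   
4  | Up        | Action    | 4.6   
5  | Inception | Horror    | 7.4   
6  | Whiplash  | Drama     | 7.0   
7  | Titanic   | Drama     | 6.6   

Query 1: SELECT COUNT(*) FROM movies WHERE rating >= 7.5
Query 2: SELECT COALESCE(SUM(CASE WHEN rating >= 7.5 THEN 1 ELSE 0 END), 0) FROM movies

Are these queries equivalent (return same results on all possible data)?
Yes, equivalent

Both queries return: [(2,)]

Reason: COUNT with WHERE vs conditional SUM (COALESCE handles empty-table NULL)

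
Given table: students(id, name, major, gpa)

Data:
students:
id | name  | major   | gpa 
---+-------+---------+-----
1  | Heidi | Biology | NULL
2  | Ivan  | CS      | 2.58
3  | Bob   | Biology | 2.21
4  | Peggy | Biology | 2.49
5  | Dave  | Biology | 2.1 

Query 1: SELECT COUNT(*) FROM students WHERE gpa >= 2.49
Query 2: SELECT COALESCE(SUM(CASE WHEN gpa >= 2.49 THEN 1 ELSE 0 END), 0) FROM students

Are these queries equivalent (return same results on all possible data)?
Yes, equivalent

Both queries return: [(2,)]

Reason: COUNT with WHERE vs conditional SUM (COALESCE handles empty-table NULL)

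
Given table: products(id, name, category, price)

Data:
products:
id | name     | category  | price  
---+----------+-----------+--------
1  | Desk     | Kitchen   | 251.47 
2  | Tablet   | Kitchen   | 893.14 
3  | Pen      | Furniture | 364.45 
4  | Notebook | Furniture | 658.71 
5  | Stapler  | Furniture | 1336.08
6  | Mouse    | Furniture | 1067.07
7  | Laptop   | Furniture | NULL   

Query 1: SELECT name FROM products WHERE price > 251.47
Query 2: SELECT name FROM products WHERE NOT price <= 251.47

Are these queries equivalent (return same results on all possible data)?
Yes, equivalent

Both queries return: [('Mouse',), ('Notebook',), ('Pen',), ('Stapler',), ('Tablet',)]

Reason: Both filter price > 251.47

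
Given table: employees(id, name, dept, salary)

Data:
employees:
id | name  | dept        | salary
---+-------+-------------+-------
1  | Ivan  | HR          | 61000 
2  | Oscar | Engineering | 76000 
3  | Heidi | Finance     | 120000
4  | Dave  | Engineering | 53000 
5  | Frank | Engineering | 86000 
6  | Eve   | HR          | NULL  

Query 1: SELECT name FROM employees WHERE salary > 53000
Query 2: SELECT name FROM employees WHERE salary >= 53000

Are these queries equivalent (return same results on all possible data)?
No, not equivalent

Query 1 returns: [('Ivan',), ('Oscar',), ('Heidi',), ('Frank',)]
Query 2 returns: [('Ivan',), ('Oscar',), ('Heidi',), ('Dave',), ('Frank',)]

Reason: > vs >= gives different results when salary = 53000 exists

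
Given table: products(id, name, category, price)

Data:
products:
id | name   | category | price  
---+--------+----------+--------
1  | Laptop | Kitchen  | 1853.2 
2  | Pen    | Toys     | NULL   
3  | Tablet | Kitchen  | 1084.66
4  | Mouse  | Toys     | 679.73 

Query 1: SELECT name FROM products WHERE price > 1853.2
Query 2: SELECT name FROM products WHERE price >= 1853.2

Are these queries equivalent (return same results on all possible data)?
No, not equivalent

Query 1 returns: []
Query 2 returns: [('Laptop',)]

Reason: > vs >= gives different results when price = 1853.2 exists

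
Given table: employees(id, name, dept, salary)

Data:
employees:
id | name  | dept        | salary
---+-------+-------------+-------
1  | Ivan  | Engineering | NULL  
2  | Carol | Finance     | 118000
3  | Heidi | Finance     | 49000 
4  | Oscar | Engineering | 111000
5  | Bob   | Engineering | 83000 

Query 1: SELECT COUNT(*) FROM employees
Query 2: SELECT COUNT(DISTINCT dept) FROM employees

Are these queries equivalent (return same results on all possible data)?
No, not equivalent

Query 1 returns: [(5,)]
Query 2 returns: [(2,)]

Reason: COUNT(*) counts rows, COUNT(DISTINCT dept) counts unique depts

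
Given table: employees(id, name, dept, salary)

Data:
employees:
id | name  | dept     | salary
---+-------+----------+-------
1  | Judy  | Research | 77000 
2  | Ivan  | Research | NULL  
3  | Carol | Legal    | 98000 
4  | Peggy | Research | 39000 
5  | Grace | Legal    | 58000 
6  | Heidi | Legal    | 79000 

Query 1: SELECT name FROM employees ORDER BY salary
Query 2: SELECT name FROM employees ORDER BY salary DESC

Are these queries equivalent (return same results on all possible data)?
No, not equivalent

Query 1 returns: [('Ivan',), ('Peggy',), ('Grace',), ('Judy',), ('Heidi',), ('Carol',)]
Query 2 returns: [('Carol',), ('Heidi',), ('Judy',), ('Grace',), ('Peggy',), ('Ivan',)]

Reason: ASC vs DESC gives opposite ordering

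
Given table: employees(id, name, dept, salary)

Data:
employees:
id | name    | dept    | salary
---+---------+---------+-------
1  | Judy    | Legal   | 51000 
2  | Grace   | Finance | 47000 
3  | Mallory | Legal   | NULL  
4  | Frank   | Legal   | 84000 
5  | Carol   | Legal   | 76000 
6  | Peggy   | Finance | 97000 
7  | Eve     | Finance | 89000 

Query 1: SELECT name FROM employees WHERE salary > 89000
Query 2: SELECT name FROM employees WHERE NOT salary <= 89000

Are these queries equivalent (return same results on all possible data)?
Yes, equivalent

Both queries return: [('Peggy',)]

Reason: Both filter salary > 89000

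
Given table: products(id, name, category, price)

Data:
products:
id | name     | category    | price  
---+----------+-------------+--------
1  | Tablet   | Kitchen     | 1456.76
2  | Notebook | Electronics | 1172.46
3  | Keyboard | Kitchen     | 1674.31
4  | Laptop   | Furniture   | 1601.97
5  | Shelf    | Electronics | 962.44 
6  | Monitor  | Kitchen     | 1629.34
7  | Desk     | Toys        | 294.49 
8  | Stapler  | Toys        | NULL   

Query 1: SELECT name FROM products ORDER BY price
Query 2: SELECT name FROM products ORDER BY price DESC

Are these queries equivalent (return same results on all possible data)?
No, not equivalent

Query 1 returns: [('Stapler',), ('Desk',), ('Shelf',), ('Notebook',), ('Tablet',), ('Laptop',), ('Monitor',), ('Keyboard',)]
Query 2 returns: [('Keyboard',), ('Monitor',), ('Laptop',), ('Tablet',), ('Notebook',), ('Shelf',), ('Desk',), ('Stapler',)]

Reason: ASC vs DESC gives opposite ordering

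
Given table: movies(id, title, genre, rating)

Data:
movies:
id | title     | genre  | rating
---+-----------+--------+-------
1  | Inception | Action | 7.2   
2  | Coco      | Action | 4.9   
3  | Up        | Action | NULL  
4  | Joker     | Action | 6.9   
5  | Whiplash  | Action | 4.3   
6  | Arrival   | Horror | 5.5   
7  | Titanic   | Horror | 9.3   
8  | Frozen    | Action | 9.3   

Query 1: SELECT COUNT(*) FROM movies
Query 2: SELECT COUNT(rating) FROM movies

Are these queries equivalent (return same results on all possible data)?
No, not equivalent

Query 1 returns: [(8,)]
Query 2 returns: [(7,)]

Reason: COUNT(*) includes NULLs, COUNT(column) excludes them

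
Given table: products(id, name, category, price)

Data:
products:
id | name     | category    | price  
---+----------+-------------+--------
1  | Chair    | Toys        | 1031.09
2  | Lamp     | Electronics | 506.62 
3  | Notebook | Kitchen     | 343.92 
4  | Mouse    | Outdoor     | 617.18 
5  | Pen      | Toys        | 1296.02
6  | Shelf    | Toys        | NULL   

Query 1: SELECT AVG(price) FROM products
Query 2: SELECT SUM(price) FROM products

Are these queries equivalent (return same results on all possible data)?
No, not equivalent

Query 1 returns: [(758.966,)]
Query 2 returns: [(3794.83,)]

Reason: AVG vs SUM give different aggregate values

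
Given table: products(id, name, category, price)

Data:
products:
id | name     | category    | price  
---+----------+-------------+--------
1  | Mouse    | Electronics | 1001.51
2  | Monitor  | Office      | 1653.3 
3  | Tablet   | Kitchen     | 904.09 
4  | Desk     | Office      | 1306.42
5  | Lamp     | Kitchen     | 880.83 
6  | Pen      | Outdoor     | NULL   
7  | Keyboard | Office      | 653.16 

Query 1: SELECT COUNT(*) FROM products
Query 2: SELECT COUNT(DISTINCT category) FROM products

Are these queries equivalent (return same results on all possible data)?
No, not equivalent

Query 1 returns: [(7,)]
Query 2 returns: [(4,)]

Reason: COUNT(*) counts rows, COUNT(DISTINCT category) counts unique categorys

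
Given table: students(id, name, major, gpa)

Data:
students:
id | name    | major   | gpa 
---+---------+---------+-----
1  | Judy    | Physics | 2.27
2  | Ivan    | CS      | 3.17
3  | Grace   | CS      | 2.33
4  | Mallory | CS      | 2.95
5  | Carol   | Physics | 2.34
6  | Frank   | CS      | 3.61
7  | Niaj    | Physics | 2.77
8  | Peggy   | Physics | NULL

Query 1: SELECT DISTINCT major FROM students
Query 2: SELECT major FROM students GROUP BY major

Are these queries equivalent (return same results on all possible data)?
Yes, equivalent

Both queries return: [('CS',), ('Physics',)]

Reason: Both get unique majors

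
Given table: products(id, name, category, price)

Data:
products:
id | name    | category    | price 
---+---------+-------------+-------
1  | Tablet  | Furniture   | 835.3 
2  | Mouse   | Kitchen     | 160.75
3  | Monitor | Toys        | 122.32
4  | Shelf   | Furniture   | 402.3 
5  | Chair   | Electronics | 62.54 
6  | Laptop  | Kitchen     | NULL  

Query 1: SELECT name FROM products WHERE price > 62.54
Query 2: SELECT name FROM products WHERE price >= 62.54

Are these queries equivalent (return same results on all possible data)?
No, not equivalent

Query 1 returns: [('Tablet',), ('Mouse',), ('Monitor',), ('Shelf',)]
Query 2 returns: [('Tablet',), ('Mouse',), ('Monitor',), ('Shelf',), ('Chair',)]

Reason: > vs >= gives different results when price = 62.54 exists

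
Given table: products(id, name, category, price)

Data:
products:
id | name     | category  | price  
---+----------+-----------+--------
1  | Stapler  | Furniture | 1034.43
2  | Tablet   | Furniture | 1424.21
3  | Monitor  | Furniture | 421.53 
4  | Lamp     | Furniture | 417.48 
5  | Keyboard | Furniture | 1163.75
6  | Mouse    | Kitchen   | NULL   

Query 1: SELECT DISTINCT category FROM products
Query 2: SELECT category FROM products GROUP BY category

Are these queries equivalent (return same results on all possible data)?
Yes, equivalent

Both queries return: [('Furniture',), ('Kitchen',)]

Reason: Both get unique categorys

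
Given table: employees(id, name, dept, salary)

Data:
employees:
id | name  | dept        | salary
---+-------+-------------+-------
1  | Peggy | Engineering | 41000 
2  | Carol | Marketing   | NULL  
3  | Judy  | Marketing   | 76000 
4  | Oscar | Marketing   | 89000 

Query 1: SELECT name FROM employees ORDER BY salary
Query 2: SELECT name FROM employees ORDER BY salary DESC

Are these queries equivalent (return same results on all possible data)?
No, not equivalent

Query 1 returns: [('Carol',), ('Peggy',), ('Judy',), ('Oscar',)]
Query 2 returns: [('Oscar',), ('Judy',), ('Peggy',), ('Carol',)]

Reason: ASC vs DESC gives opposite ordering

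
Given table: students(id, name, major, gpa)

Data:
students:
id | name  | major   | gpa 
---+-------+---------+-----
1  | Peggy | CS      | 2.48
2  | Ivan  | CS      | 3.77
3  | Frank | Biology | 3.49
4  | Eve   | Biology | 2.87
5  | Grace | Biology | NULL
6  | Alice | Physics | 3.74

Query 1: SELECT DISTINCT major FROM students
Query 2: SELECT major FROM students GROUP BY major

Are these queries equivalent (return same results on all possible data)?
Yes, equivalent

Both queries return: [('Biology',), ('CS',), ('Physics',)]

Reason: Both get unique majors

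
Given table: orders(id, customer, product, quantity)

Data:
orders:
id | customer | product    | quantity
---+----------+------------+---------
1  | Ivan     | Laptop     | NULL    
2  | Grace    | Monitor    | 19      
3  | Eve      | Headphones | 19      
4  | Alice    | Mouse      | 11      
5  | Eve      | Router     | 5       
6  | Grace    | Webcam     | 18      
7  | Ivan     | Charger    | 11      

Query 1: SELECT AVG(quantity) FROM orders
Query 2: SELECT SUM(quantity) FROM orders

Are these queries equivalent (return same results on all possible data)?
No, not equivalent

Query 1 returns: [(13.833333333333334,)]
Query 2 returns: [(83,)]

Reason: AVG vs SUM give different aggregate values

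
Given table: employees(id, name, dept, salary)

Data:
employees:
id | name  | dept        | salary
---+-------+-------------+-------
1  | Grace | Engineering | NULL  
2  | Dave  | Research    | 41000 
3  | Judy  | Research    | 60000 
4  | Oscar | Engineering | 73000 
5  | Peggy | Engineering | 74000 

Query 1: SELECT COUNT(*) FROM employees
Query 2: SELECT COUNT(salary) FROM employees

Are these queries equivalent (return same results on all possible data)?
No, not equivalent

Query 1 returns: [(5,)]
Query 2 returns: [(4,)]

Reason: COUNT(*) includes NULLs, COUNT(column) excludes them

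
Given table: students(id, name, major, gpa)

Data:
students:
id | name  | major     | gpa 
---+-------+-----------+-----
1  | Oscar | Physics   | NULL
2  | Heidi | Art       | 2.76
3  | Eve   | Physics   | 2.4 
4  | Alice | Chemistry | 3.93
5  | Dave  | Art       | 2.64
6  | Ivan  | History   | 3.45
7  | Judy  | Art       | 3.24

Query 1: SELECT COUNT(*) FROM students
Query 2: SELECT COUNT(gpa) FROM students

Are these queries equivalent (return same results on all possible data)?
No, not equivalent

Query 1 returns: [(7,)]
Query 2 returns: [(6,)]

Reason: COUNT(*) includes NULLs, COUNT(column) excludes them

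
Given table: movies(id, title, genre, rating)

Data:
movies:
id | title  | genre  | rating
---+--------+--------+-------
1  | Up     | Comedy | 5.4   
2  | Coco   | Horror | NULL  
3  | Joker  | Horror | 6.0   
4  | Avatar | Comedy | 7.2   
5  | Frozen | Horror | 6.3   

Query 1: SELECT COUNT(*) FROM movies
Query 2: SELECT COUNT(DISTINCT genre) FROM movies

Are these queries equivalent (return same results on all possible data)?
No, not equivalent

Query 1 returns: [(5,)]
Query 2 returns: [(2,)]

Reason: COUNT(*) counts rows, COUNT(DISTINCT genre) counts unique genres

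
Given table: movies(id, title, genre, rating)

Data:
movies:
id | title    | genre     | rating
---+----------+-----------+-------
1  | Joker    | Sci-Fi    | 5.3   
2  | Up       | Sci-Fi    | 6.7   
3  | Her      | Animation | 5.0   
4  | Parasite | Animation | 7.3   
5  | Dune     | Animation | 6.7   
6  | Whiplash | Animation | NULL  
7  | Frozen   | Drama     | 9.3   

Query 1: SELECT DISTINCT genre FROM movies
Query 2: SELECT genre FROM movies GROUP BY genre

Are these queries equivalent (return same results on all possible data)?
Yes, equivalent

Both queries return: [('Animation',), ('Drama',), ('Sci-Fi',)]

Reason: Both get unique genres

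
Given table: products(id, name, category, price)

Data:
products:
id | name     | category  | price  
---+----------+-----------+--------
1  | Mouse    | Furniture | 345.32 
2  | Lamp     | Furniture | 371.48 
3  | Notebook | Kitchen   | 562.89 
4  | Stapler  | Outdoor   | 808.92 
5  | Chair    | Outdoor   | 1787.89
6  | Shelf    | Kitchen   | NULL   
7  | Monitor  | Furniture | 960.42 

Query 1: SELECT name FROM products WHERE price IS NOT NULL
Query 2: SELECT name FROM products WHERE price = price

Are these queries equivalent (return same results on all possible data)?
Yes, equivalent

Both queries return: [('Chair',), ('Lamp',), ('Monitor',), ('Mouse',), ('Notebook',), ('Stapler',)]

Reason: IS NOT NULL vs self-equality (both exclude NULLs)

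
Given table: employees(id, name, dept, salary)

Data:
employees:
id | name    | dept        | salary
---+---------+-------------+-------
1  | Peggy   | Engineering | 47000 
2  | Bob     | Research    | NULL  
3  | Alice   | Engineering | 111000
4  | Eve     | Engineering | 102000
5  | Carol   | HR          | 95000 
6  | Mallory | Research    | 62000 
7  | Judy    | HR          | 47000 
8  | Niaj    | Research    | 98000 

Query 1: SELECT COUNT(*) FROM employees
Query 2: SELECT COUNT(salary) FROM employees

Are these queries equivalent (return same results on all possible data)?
No, not equivalent

Query 1 returns: [(8,)]
Query 2 returns: [(7,)]

Reason: COUNT(*) includes NULLs, COUNT(column) excludes them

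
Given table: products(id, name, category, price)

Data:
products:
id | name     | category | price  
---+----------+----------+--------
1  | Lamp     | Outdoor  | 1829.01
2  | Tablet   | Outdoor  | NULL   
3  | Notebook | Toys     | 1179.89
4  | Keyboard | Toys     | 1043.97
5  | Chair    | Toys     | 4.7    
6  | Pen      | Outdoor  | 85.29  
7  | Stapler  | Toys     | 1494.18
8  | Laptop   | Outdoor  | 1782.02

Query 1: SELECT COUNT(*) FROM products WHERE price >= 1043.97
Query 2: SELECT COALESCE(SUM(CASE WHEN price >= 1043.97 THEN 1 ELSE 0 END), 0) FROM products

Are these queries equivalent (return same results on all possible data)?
Yes, equivalent

Both queries return: [(5,)]

Reason: COUNT with WHERE vs conditional SUM (COALESCE handles empty-table NULL)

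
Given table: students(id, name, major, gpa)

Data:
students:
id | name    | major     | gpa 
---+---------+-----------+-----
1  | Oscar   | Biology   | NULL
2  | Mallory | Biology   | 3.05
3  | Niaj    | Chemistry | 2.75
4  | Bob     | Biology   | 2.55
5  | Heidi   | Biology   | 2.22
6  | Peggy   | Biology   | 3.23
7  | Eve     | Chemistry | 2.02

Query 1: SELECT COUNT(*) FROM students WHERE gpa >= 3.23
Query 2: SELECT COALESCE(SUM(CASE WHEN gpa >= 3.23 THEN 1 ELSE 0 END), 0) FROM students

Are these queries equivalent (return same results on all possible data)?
Yes, equivalent

Both queries return: [(1,)]

Reason: COUNT with WHERE vs conditional SUM (COALESCE handles empty-table NULL)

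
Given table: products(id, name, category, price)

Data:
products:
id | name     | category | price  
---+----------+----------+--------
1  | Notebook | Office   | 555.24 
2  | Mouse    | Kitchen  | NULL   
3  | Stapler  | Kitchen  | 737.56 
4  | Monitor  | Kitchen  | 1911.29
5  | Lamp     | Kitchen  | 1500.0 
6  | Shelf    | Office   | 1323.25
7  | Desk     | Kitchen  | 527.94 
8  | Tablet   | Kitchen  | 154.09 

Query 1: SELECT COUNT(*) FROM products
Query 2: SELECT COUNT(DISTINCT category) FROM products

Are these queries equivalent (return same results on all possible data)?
No, not equivalent

Query 1 returns: [(8,)]
Query 2 returns: [(2,)]

Reason: COUNT(*) counts rows, COUNT(DISTINCT category) counts unique categorys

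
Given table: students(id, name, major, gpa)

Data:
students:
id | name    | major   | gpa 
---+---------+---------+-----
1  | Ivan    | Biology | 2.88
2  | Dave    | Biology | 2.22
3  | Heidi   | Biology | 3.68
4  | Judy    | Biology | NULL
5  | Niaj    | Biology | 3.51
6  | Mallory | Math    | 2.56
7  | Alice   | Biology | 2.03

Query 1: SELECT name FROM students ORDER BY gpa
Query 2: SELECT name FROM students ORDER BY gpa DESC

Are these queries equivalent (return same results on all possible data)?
No, not equivalent

Query 1 returns: [('Judy',), ('Alice',), ('Dave',), ('Mallory',), ('Ivan',), ('Niaj',), ('Heidi',)]
Query 2 returns: [('Heidi',), ('Niaj',), ('Ivan',), ('Mallory',), ('Dave',), ('Alice',), ('Judy',)]

Reason: ASC vs DESC gives opposite ordering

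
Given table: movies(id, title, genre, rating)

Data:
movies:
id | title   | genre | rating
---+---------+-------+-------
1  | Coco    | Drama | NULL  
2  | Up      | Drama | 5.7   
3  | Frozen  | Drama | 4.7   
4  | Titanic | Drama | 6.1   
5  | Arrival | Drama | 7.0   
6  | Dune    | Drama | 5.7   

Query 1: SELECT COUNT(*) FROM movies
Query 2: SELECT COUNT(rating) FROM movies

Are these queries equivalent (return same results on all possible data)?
No, not equivalent

Query 1 returns: [(6,)]
Query 2 returns: [(5,)]

Reason: COUNT(*) includes NULLs, COUNT(column) excludes them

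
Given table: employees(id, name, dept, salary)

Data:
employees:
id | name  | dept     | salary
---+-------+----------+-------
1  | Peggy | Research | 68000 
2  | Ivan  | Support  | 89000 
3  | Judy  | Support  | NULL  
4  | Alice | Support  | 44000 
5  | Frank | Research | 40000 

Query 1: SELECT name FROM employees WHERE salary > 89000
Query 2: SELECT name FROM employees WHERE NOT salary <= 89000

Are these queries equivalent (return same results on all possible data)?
Yes, equivalent

Both queries return: []

Reason: Both filter salary > 89000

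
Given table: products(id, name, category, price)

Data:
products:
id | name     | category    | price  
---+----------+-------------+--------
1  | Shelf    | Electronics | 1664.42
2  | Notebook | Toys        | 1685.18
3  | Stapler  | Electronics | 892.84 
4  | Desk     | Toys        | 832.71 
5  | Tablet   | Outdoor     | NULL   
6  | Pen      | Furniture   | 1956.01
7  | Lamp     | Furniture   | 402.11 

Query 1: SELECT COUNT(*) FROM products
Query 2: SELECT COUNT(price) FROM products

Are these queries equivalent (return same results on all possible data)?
No, not equivalent

Query 1 returns: [(7,)]
Query 2 returns: [(6,)]

Reason: COUNT(*) includes NULLs, COUNT(column) excludes them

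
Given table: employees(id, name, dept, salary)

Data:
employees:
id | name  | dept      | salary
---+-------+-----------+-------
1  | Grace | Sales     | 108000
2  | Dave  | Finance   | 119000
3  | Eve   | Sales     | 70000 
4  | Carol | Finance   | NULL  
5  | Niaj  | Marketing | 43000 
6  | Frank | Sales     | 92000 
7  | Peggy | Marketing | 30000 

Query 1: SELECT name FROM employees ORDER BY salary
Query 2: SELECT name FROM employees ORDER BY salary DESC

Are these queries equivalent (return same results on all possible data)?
No, not equivalent

Query 1 returns: [('Carol',), ('Peggy',), ('Niaj',), ('Eve',), ('Frank',), ('Grace',), ('Dave',)]
Query 2 returns: [('Dave',), ('Grace',), ('Frank',), ('Eve',), ('Niaj',), ('Peggy',), ('Carol',)]

Reason: ASC vs DESC gives opposite ordering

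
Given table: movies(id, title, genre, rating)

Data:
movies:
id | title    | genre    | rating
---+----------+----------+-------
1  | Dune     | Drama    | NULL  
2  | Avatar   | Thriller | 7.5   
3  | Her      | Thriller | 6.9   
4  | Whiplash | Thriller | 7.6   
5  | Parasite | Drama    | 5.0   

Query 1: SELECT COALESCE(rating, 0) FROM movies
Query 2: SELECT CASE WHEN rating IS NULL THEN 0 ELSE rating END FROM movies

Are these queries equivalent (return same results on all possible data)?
Yes, equivalent

Both queries return: [(0,), (5.0,), (6.9,), (7.5,), (7.6,)]

Reason: COALESCE vs CASE for NULL handling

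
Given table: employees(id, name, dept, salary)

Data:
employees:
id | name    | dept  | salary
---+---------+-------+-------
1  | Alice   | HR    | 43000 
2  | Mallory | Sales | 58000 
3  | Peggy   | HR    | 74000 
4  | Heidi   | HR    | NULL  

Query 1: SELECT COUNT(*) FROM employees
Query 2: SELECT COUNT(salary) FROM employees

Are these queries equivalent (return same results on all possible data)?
No, not equivalent

Query 1 returns: [(4,)]
Query 2 returns: [(3,)]

Reason: COUNT(*) includes NULLs, COUNT(column) excludes them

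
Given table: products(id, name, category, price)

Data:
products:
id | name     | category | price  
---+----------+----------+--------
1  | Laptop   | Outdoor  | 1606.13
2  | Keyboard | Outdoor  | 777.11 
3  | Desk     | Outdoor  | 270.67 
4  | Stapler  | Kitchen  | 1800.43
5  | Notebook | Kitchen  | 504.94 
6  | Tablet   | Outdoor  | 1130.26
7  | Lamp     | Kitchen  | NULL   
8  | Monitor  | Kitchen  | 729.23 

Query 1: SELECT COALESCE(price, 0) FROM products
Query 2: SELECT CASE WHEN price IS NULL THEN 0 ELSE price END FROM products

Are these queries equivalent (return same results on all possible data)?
Yes, equivalent

Both queries return: [(0,), (270.67,), (504.94,), (729.23,), (777.11,), (1130.26,), (1606.13,), (1800.43,)]

Reason: COALESCE vs CASE for NULL handling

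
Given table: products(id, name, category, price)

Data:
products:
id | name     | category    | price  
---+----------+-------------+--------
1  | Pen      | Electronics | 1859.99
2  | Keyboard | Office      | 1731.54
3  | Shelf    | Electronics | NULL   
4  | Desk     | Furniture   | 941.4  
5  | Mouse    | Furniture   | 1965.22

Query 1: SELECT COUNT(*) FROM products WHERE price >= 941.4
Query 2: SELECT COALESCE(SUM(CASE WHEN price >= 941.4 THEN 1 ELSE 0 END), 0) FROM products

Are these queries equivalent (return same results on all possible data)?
Yes, equivalent

Both queries return: [(4,)]

Reason: COUNT with WHERE vs conditional SUM (COALESCE handles empty-table NULL)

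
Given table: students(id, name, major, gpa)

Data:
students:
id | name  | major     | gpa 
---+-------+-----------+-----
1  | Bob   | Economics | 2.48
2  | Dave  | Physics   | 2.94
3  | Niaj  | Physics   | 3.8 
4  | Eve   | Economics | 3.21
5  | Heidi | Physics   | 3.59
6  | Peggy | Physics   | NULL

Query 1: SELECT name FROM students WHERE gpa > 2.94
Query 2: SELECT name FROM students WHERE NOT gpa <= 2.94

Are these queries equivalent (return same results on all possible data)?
Yes, equivalent

Both queries return: [('Eve',), ('Heidi',), ('Niaj',)]

Reason: Both filter gpa > 2.94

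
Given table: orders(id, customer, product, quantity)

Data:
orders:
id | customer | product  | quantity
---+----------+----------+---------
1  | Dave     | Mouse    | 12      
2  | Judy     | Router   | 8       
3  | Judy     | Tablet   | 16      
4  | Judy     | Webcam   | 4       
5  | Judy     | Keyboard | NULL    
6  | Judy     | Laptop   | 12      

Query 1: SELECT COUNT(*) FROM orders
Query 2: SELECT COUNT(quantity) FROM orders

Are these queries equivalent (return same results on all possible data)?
No, not equivalent

Query 1 returns: [(6,)]
Query 2 returns: [(5,)]

Reason: COUNT(*) includes NULLs, COUNT(column) excludes them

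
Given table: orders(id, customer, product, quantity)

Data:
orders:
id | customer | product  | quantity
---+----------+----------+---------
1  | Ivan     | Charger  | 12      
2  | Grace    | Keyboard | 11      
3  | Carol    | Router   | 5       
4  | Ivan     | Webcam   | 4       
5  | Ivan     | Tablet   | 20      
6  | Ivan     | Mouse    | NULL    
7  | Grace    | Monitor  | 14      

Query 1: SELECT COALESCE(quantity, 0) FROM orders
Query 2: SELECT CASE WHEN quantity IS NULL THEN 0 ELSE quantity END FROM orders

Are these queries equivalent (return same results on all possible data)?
Yes, equivalent

Both queries return: [(0,), (4,), (5,), (11,), (12,), (14,), (20,)]

Reason: COALESCE vs CASE for NULL handling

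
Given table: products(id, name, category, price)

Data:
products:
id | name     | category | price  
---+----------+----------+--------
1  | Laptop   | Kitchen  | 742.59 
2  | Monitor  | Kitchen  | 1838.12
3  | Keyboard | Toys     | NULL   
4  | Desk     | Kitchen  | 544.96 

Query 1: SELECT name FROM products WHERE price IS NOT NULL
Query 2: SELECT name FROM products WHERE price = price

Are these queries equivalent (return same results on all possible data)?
Yes, equivalent

Both queries return: [('Desk',), ('Laptop',), ('Monitor',)]

Reason: IS NOT NULL vs self-equality (both exclude NULLs)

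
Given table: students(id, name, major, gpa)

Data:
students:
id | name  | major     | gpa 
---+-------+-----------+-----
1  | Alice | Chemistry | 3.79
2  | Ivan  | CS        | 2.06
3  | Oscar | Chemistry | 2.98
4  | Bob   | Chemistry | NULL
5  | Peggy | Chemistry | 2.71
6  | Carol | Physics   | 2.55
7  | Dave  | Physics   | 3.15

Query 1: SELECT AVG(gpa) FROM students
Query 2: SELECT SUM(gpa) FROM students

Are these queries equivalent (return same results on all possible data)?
No, not equivalent

Query 1 returns: [(2.873333333333333,)]
Query 2 returns: [(17.24,)]

Reason: AVG vs SUM give different aggregate values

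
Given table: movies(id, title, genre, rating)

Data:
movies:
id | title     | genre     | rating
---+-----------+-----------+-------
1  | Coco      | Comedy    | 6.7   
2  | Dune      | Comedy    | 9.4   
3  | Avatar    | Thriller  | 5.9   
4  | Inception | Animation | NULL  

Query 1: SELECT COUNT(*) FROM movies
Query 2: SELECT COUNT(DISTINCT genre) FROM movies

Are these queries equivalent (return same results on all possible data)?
No, not equivalent

Query 1 returns: [(4,)]
Query 2 returns: [(3,)]

Reason: COUNT(*) counts rows, COUNT(DISTINCT genre) counts unique genres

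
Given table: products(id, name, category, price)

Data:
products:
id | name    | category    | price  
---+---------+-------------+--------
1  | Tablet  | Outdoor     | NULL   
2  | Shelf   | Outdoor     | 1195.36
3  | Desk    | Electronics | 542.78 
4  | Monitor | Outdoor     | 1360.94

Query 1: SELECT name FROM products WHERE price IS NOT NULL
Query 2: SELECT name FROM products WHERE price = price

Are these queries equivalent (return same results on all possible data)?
Yes, equivalent

Both queries return: [('Desk',), ('Monitor',), ('Shelf',)]

Reason: IS NOT NULL vs self-equality (both exclude NULLs)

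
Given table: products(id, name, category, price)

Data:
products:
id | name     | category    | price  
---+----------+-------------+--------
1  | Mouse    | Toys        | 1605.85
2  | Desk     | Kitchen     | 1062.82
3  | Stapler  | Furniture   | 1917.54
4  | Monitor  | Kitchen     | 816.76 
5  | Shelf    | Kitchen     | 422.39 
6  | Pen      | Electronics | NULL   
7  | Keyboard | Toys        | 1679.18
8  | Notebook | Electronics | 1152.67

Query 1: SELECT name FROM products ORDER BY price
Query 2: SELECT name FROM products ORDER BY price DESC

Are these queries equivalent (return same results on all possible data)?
No, not equivalent

Query 1 returns: [('Pen',), ('Shelf',), ('Monitor',), ('Desk',), ('Notebook',), ('Mouse',), ('Keyboard',), ('Stapler',)]
Query 2 returns: [('Stapler',), ('Keyboard',), ('Mouse',), ('Notebook',), ('Desk',), ('Monitor',), ('Shelf',), ('Pen',)]

Reason: ASC vs DESC gives opposite ordering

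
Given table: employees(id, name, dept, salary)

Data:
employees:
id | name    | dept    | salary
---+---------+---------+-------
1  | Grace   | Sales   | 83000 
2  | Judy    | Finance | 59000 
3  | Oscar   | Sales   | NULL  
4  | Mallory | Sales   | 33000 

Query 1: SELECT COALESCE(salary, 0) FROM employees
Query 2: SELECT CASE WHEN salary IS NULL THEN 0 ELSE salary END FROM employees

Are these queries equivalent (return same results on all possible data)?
Yes, equivalent

Both queries return: [(0,), (33000,), (59000,), (83000,)]

Reason: COALESCE vs CASE for NULL handling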